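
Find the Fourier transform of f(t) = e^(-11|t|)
Using the standard pair: F{e^(-a|t|)}=2a/(a^2+omega^2)
With a=11: F(omega)=22/(121+omega^2)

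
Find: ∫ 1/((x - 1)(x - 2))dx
Partial fractions: 1/((x-1)(x-2)) = A/(x-1) + B/(x-2)
A = -1, B = 1
∫ [-1· 1/(x-1) + 1· 1/(x-2)] dx
= (1)[ln|x-2| - ln|x-1|] + C

Answer: ln|(x-2)/(x-1)| + C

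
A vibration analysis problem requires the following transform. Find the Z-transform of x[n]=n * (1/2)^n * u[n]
Using the property Z{n*a^n*u[n]} = az/(z-a)^2
With a = 1/2: X(z) = (1/2)z/(z - 1/2)^2, |z| > 1/2

Answer: (1/2)z/(z - 1/2)^2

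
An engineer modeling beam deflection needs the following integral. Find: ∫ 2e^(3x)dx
Since d/dx[e^(3x)]=3e^(3x), we get 2/3 e^(3x)+C

Answer: (2/3)e^(3x)+C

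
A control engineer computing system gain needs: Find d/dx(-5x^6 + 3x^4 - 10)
Power rule: d/dx(ax^n) = n·a·x^(n-1)
Term by term: -30·x^5 + 12·x^3

Answer: -30x^5 + 12x^3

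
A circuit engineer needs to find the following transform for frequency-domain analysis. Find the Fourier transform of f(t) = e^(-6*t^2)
The Fourier transform of a Gaussian e^(-a*t^2) is sqrt(pi/a)*e^(-omega^2/(4a)).
With a=6: F(omega)=sqrt(pi/6)*e^(-omega^2/24)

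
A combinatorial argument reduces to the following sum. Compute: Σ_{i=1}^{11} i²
Using formula: Σ i^2 = n(n+1)(2n+1)/6 = 11·12·23/6 = 506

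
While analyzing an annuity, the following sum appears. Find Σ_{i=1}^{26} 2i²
= 2·n(n+1)(2n+1)/6 = 2·26·27·53/6 = 12402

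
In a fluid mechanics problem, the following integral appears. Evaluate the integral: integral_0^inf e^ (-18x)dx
integral_0^inf e^(-18x) dx=[-1/18 * e^(-18x)]_0^inf
=0 - (-1/18)=1/18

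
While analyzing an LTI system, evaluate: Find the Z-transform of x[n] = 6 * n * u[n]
Z{n * u[n]} = z/(z-1)^2
By linearity: Z{6 * n * u[n]} = 6z/(z-1)^2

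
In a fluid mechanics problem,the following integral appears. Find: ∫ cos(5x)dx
Using substitution u=5x: ∫ cos(u) du/5=sin(u)/5+C

Answer: (1/5)sin(5x)+C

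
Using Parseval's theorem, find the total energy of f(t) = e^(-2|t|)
Parseval's theorem: E = integral |f(t)|^2 dt = (1/2pi) integral |F(omega)|^2 domega
E = integral_{-inf}^{inf} e^(-4|t|) dt = 2*integral_0^inf e^(-4t) dt = 2/(2*2) = 1/2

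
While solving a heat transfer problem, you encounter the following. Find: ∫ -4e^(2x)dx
Since d/dx[e^(2x)]=2e^(2x), we get -2 e^(2x)+C

Answer: -2e^(2x)+C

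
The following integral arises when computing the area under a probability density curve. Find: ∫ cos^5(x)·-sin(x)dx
Let u=cos(x), du=-sin(x) dx
∫ u^5 du=u^6/6+C

Answer: cos^6(x)/6+C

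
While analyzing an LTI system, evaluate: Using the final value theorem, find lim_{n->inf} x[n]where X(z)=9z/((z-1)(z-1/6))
Final value theorem: lim x[n]=lim_{z->1} (z-1) * X(z)
(z-1) * X(z)=9z/(z-1/6)
As z->1: 9/(1-1/6)=9/(5/6)=54/5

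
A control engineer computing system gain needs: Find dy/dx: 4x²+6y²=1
Differentiate: 8x+12y·(dy/dx)=0
dy/dx=-8x/(12y)=-(2/3)·(x/y)

Answer: dy/dx=-(2/3)·(x/y)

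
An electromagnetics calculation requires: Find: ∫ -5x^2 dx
Using power rule: ∫ -5x^2 dx=-5/3 x^3 + C=(-5/3)x^3 + C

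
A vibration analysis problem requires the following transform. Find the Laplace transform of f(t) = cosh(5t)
L{cosh(at)} = s/(s²-a²)
L{cosh(5t)} = s/(s²-25)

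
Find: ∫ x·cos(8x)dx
By parts: u = x, dv = cos(8x) dx
du = dx, v = sin(8x)/8
= x·sin(8x)/8+cos(8x)/8²+C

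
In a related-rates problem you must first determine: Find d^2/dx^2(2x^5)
Apply power rule 2 times:
d^1: 10x^4
d^2: 40x^3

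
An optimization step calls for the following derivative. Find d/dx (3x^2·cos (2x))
Product rule: (fg)'=f'g+fg'
f=3x^2, f'=6x
g=cos(2x), g'=-2·sin(2x)

Answer: 6x·cos(2x)-6x^2·sin(2x)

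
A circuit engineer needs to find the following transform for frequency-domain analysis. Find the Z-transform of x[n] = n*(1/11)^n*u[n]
Using the property Z{n * a^n * u[n]}=az/(z-a)^2
With a=1/11: X(z)=(1/11)z/(z - 1/11)^2, |z| > 1/11

Answer: (1/11)z/(z - 1/11)^2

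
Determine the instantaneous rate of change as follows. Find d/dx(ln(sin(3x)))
Chain rule: d/dx[ln(u)] = u'/u where u = sin(3x)
u' = 3cos(3x)

Answer: (3cos(3x))/(sin(3x))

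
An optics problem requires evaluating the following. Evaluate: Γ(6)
Γ(n)=(n-1)! for positive integers
Γ(6)=5!=120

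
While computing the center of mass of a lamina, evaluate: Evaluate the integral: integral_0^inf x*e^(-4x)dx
This is a Gamma integral. Substitute u = 4x (du = 4 dx):
integral_0^inf x * e^(-4x) dx = (1/4^2) integral_0^inf u^1 * e^(-u) du
= Gamma(2)/4^2 = 1!/4^2 = 1/16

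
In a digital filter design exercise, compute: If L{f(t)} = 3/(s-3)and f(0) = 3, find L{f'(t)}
L{f'(t)}=s·F(s) - f(0)=3s/(s-3)-3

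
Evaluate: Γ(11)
Γ(n)=(n-1)! for positive integers
Γ(11)=10!=3628800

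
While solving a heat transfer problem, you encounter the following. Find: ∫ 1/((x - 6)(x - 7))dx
Partial fractions: 1/((x-6)(x-7))=A/(x-6)+B/(x-7)
A=-1, B=1
∫ [-1· 1/(x-6)+1· 1/(x-7)] dx
=(1)[ln|x-7| - ln|x-6|]+C

Answer: ln|(x-7)/(x-6)|+C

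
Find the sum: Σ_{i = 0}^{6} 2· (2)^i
Geometric series: S = a(1 - r^n)/(1 - r)
a = 2, r = 2, n = 7
S = 2(1-128)/-1 = 254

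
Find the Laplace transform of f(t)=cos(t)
L{cos(wt)}=s/(s²+w²)
L{cos(t)}=s/(s²+1)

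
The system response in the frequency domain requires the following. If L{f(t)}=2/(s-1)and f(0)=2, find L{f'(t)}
L{f'(t)}=s·F(s) - f(0)=2s/(s-1)-2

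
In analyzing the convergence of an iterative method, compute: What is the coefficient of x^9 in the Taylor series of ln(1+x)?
ln(1 + x) = Σ (-1)^(n + 1) x^n/n
Coefficient of x^9 = (-1)^10/9 = 1/9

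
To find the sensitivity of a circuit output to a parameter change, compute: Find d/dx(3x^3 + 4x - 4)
Power rule: d/dx(ax^n)=n·a·x^(n-1)
Term by term: 9·x^2 + 4

Answer: 9x^2 + 4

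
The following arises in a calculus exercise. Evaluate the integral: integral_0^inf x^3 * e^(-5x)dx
This is a Gamma integral. Substitute u=5x (du=5 dx):
integral_0^inf x^3*e^(-5x) dx=(1/5^4) integral_0^inf u^3*e^(-u) du
=Gamma(4)/5^4=3!/5^4=6/625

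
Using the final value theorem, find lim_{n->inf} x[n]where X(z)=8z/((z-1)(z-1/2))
Final value theorem: lim x[n]=lim_{z->1} (z-1) * X(z)
(z-1) * X(z)=8z/(z-1/2)
As z->1: 8/(1 - 1/2)=8/(1/2)=16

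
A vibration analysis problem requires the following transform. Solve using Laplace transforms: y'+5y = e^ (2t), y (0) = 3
Take L: sY - 3 + 5Y = 1/(s-2)
Y(s + 5) = 1/(s-2) + 3
Y = 1/((s-2)(s + 5)) + 3/(s + 5)
Partial fractions: 1/((s-2)(s + 5)) = (1/7)/(s-2) - (1/7)/(s + 5)
So Y = (1/7)/(s-2) + (20/7)/(s + 5)
Inverse Laplace transform (L^(-1){1/(s-2)} = e^(2t), L^(-1){1/(s + 5)} = e^(-5t)):

Answer: y(t) = (1/7)·e^(2t) + (20/7)·e^(-5t)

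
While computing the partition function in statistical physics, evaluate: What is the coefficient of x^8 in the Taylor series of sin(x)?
sin(x) has only odd powers. Coefficient of x^8 = 0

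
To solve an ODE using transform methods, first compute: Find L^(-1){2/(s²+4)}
L^(-1){w/(s² + w²)} = sin(wt)
Here w = 2

Answer: sin(2t)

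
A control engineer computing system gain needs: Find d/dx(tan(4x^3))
Chain rule: d/dx[tan(u)] = sec²(u)·u' where u = 4x^3
u' = 12x^2

Answer: 12x^2·sec²(4x^3)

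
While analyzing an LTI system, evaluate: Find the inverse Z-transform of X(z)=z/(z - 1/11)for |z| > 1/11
Standard pair: z/(z-a) <-> a^n * u[n] for causal signals
With a = 1/11: x[n] = (1/11)^n * u[n]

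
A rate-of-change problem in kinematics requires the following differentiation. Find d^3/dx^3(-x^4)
Apply power rule 3 times:
d^1: -4x^3
d^2: -12x^2
d^3: -24x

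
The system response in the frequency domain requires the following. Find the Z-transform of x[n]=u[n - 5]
Using the time-shift property: Z{u[n-5]} = z^(-5) * z/(z-1)
= z^(-4)/(z-1)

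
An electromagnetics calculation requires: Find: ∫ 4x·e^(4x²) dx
Let u=4x², du=8x dx
∫ (1/2)e^u du=e^u/2+C

Answer: e^(4x²)/2+C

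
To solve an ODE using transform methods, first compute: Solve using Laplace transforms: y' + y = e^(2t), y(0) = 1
Take L: sY - 1+Y = 1/(s-2)
Y(s+1) = 1/(s-2)+1
Y = 1/((s-2)(s+1))+1/(s+1)
Partial fractions: 1/((s-2)(s+1)) = (1/3)/(s-2) - (1/3)/(s+1)
So Y = (1/3)/(s-2)+(2/3)/(s+1)
Inverse Laplace transform (L^(-1){1/(s-2)} = e^(2t), L^(-1){1/(s+1)} = e^(-t)):

Answer: y(t) = (1/3)·e^(2t)+(2/3)·e^(-t)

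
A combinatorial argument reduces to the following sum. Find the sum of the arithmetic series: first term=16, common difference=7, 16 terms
Last term: a_n=16+(16-1)·7=121
Sum=n(a_1+a_n)/2=16(16+121)/2=1096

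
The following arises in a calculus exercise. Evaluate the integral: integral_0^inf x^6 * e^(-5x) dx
This is a Gamma integral. Substitute u=5x (du=5 dx):
integral_0^inf x^6 * e^(-5x) dx=(1/5^7) integral_0^inf u^6 * e^(-u) du
=Gamma(7)/5^7=6!/5^7=720/78125

Answer: 144/15625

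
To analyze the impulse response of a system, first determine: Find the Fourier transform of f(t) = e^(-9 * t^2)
The Fourier transform of a Gaussian e^(-a * t^2) is sqrt(pi/a) * e^(-omega^2/(4a)).
With a = 9: F(omega) = sqrt(pi)/3 * e^(-omega^2/36)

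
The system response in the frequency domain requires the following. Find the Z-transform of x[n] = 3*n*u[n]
Z{n * u[n]} = z/(z-1)^2
By linearity: Z{3 * n * u[n]} = 3z/(z-1)^2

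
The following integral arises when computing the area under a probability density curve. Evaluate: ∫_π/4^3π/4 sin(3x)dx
Antiderivative: -cos(3x)/3
Evaluate at bounds: [-cos(3·3π/4)/3] - [-cos(3·π/4)/3]
= (-(√2/2) + (-√2/2))/3 = -√2/3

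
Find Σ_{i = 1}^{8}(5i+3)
= 5·Σ i+3·8 = 5·36+24 = 204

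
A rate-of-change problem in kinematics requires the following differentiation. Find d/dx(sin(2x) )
Chain rule: d/dx[sin(u)] = cos(u)·u' where u = 2x
u' = 2

Answer: 2·cos(2x)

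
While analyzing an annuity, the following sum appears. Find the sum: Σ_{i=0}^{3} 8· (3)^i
Geometric series: S=a(1 - r^n)/(1 - r)
a=8, r=3, n=4
S=8(1-81)/-2=320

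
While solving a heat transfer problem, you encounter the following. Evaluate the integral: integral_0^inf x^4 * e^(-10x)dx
This is a Gamma integral. Substitute u = 10x (du = 10 dx):
integral_0^inf x^4*e^(-10x) dx = (1/10^5) integral_0^inf u^4*e^(-u) du
= Gamma(5)/10^5 = 4!/10^5 = 24/100000

Answer: 3/12500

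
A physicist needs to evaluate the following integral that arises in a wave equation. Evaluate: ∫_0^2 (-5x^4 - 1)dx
Step 1: Find antiderivative F(x) = -x^5 - x
Step 2: F(2) - F(0) = -34 - (0) = -34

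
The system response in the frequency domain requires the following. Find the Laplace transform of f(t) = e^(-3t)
L{e^(at)}=1/(s-a)
L{e^(-3t)}=1/(s + 3)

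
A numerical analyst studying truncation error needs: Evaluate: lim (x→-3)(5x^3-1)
Polynomial is continuous, so substitute x = -3:
5·(-3)^3 - 1 = -136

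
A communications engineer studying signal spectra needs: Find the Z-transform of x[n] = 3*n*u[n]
Z{n*u[n]} = z/(z-1)^2
By linearity: Z{3*n*u[n]} = 3z/(z-1)^2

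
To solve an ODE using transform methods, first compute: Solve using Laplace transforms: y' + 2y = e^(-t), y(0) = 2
Take L: sY - 2 + 2Y = 1/(s + 1)
Y(s + 2) = 1/(s + 1) + 2
Y = 1/((s + 1)(s + 2)) + 2/(s + 2)
Partial fractions: 1/((s + 1)(s + 2)) = 1/(s + 1) - 1/(s + 2)
So Y = 1/(s + 1) + 1/(s + 2)
Inverse Laplace transform (L^(-1){1/(s + 1)} = e^(-t), L^(-1){1/(s + 2)} = e^(-2t)):

Answer: y(t) = 1·e^(-t) + e^(-2t)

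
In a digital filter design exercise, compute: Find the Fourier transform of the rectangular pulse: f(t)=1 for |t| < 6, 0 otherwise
F(omega) = integral from -6 to 6 of e^(-j * omega * t) dt
= 2 * sin(6 * omega)/omega = 12 * sinc(6 * omega/pi)

Answer: 2 * sin(6 * omega)/omega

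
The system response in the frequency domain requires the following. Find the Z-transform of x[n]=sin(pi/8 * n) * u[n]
Z{sin(w0*n)*u[n]}=z*sin(w0)/(z^2-2z*cos(w0)+1)
With w0=pi/8: X(z)=z*sin(pi/8)/(z^2-2z*cos(pi/8)+1)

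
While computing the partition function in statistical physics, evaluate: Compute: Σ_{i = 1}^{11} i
Using formula: Σ i^1 = n(n+1)/2 = 11·12/2 = 66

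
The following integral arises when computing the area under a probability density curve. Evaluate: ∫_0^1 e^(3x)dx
Antiderivative: (1/3)e^(3x)
Evaluate: (1/3)(e^3-1)

Answer: (e^3-1)/3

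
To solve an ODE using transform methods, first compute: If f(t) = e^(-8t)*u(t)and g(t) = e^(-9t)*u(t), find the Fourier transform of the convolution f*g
By the convolution theorem: F{f * g} = F(omega) * G(omega)
F(omega) = 1/(8 + j * omega), G(omega) = 1/(9 + j * omega)
F{f * g} = 1/((8 + j * omega)(9 + j * omega))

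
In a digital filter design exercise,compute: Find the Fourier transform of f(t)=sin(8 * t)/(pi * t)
sin(W*t)/(pi*t) = (W/pi)*sinc(W*t/pi) is the impulse response of the ideal low-pass filter with cutoff W (here W = 8).
Its Fourier transform is a rectangular function:
F(omega) = 1 for |omega| < 8, 0 otherwise

Answer: rect(omega/16) [i.e., 1 for |omega| < 8, 0 otherwise]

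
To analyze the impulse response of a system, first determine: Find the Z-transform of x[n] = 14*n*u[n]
Z{n*u[n]}=z/(z-1)^2
By linearity: Z{14*n*u[n]}=14z/(z-1)^2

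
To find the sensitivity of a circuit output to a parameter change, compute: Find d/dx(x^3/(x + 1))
Quotient rule: (f/g)' = (f'g - fg')/g²
f = x^3, f' = 3x^2
g = x+1, g' = 1

Answer: (3x^2·(x+1) - x^3)/(x+1)²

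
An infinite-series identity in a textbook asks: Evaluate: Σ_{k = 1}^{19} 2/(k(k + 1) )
Partial fractions: 2/(k(k+1)) = 2/k - 2/(k+1)
Telescoping sum: 2(1-1/20) = 2·19/20

Answer: 19/10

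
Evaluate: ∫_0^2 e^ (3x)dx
Antiderivative: (1/3)e^(3x)
Evaluate: (1/3)(e^6 - 1)

Answer: (e^6 - 1)/3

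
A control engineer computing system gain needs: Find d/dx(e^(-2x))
Chain rule: d/dx[e^u]=e^u · u' where u=-2x
u'=-2

Answer: -2·e^(-2x)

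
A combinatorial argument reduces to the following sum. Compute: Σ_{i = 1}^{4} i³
Using formula: Σ i^3 = [n(n + 1)/2]² = [4·5/2]² = 100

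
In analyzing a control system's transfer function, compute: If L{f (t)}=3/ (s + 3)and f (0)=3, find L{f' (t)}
L{f'(t)} = s·F(s) - f(0) = 3s/(s+3)-3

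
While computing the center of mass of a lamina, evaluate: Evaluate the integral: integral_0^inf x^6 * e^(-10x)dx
This is a Gamma integral. Substitute u = 10x (du = 10 dx):
integral_0^inf x^6*e^(-10x) dx = (1/10^7) integral_0^inf u^6*e^(-u) du
= Gamma(7)/10^7 = 6!/10^7 = 720/10000000

Answer: 9/125000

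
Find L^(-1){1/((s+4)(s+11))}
Partial fractions: 1/((s+4)(s+11))=A/(s+4)+B/(s+11)
Cover-up: A=1/(s+11)|_{s=-4}=1/7; B=1/(s+4)|_{s=-11}=-1/7
L^(-1)=(1/7)e^(-4t) - (1/7)e^(-11t)

Answer: (1/7)(e^(-4t) - e^(-11t))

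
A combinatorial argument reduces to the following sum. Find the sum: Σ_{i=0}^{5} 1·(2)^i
Geometric series: S=a(1 - r^n)/(1 - r)
a=1, r=2, n=6
S=1(1 - 64)/-1=63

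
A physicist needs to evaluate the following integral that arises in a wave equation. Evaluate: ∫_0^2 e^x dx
Antiderivative: e^x
Evaluate: (e^2-1)

Answer: e^2-1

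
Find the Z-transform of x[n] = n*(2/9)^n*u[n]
Using the property Z{n * a^n * u[n]}=az/(z-a)^2
With a=2/9: X(z)=(2/9)z/(z - 2/9)^2, |z| > 2/9

Answer: (2/9)z/(z - 2/9)^2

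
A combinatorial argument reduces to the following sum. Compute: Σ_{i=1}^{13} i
Using formula: Σ i^1 = n(n + 1)/2 = 13·14/2 = 91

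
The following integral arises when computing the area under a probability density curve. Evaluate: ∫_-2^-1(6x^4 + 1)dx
Step 1: Find antiderivative F(x)=(6/5)x^5 + x
Step 2: F(-1) - F(-2)=-11/5 - (-202/5)=191/5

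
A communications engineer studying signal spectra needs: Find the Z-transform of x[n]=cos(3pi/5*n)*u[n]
Z{cos(w0 * n) * u[n]} = z(z - cos(w0))/(z^2 - 2z * cos(w0) + 1)
With w0 = 3pi/5: X(z) = z(z - cos(3pi/5))/(z^2 - 2z * cos(3pi/5) + 1)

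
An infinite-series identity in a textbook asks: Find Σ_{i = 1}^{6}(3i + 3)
= 3·Σ i+3·6 = 3·21+18 = 81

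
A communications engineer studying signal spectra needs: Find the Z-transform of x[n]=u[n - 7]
Using the time-shift property: Z{u[n-7]} = z^(-7) * z/(z-1)
= z^(-6)/(z-1)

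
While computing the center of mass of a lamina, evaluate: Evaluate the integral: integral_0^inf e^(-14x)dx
integral_0^inf e^(-14x) dx=[-1/14 * e^(-14x)]_0^inf
=0 - (-1/14)=1/14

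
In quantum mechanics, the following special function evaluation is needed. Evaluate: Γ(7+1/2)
Γ(n + 1/2) = (2n)!√π/(4^n·n!)
= 87178291200√π/(16384·5040) = (135135/128)·√π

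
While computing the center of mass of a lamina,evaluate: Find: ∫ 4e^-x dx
Since d/dx[e^-x]=- e^-x, we get -4e^-x+C

Answer: -4e^-x+C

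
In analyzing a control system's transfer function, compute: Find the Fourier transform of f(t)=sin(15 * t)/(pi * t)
sin(W * t)/(pi * t)=(W/pi) * sinc(W * t/pi) is the impulse response of the ideal low-pass filter with cutoff W (here W=15).
Its Fourier transform is a rectangular function:
F(omega)=1 for |omega| < 15, 0 otherwise

Answer: rect(omega/30) [i.e., 1 for |omega| < 15, 0 otherwise]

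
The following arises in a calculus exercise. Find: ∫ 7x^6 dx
Using power rule: ∫ 7x^6 dx = 7/7 x^7 + C = x^7 + C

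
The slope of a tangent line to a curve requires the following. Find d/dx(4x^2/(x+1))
Quotient rule: (f/g)' = (f'g - fg')/g²
f = 4x^2, f' = 8x
g = x + 1, g' = 1

Answer: (8x·(x + 1) - 4x^2)/(x + 1)²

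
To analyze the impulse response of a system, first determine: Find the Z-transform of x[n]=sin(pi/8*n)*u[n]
Z{sin(w0 * n) * u[n]}=z * sin(w0)/(z^2 - 2z * cos(w0) + 1)
With w0=pi/8: X(z)=z * sin(pi/8)/(z^2 - 2z * cos(pi/8) + 1)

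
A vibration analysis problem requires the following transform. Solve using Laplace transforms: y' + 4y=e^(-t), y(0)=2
Take L: sY - 2 + 4Y = 1/(s + 1)
Y(s + 4) = 1/(s + 1) + 2
Y = 1/((s + 1)(s + 4)) + 2/(s + 4)
Partial fractions: 1/((s + 1)(s + 4)) = (1/3)/(s + 1) - (1/3)/(s + 4)
So Y = (1/3)/(s + 1) + (5/3)/(s + 4)
Inverse Laplace transform (L^(-1){1/(s + 1)} = e^(-t), L^(-1){1/(s + 4)} = e^(-4t)):

Answer: y(t) = (1/3)·e^(-t) + (5/3)·e^(-4t)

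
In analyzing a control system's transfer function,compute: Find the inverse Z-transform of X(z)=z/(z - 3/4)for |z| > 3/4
Standard pair: z/(z-a) <-> a^n*u[n] for causal signals
With a = 3/4: x[n] = (3/4)^n*u[n]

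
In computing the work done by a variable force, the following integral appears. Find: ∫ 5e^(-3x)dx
Since d/dx[e^(-3x)]=-3e^(-3x), we get -5/3 e^(-3x)+C

Answer: (-5/3)e^(-3x)+C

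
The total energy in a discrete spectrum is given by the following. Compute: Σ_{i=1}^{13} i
Using formula: Σ i^1 = n(n + 1)/2 = 13·14/2 = 91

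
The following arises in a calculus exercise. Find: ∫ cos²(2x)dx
Using identity cos²(u)=(1 + cos(2u))/2:
∫ (1 + cos(4x))/2 dx=x/2 + sin(4x)/8 + C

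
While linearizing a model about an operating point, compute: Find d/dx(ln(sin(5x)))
Chain rule: d/dx[ln(u)]=u'/u where u=sin(5x)
u'=5cos(5x)

Answer: (5cos(5x))/(sin(5x))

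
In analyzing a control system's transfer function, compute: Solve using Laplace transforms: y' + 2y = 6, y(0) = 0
Take L of both sides: sY(s)-0+2Y(s) = 6/s
Y(s)(s+2) = 6/s+0
Y(s) = 6/(s(s+2))+0/(s+2)
Partial fractions: 6/(s(s+2)) = 3/s - 3/(s+2)
So Y(s) = 3/s - 3/(s+2)
Inverse transform (L^(-1){1/s} = 1, L^(-1){1/(s+2)} = e^(-2t)):

Answer: y(t) = 3-3·e^(-2t)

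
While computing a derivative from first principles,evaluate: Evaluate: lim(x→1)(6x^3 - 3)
Polynomial is continuous, so substitute x=1:
6·1^3 - 3=3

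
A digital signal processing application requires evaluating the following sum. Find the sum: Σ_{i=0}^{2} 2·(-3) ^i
Geometric series: S = a(1 - r^n)/(1 - r)
a = 2, r = -3, n = 3
S = 2(1 + 27)/4 = 14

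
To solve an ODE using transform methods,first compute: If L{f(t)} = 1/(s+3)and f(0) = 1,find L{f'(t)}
L{f'(t)} = s·F(s) - f(0) = s/(s + 3) - 1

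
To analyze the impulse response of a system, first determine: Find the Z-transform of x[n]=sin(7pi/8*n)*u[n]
Z{sin(w0*n)*u[n]} = z*sin(w0)/(z^2-2z*cos(w0)+1)
With w0 = 7pi/8: X(z) = z*sin(7pi/8)/(z^2-2z*cos(7pi/8)+1)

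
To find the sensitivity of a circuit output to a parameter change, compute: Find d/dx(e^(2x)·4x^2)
Product rule: (fg)' = f'g + fg'
f = e^(2x), f' = 2·e^(2x)
g = 4x^2, g' = 8x

Answer: 8·e^(2x)·x^2 + 8·e^(2x)·x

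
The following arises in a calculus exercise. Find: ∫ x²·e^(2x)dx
Integration by parts twice:
First: u=x², dv=e^(2x) dx => x²e^(2x)/2 - (2/2)∫ xe^(2x) dx
Second (∫ xe^(2x) dx): xe^(2x)/2 - e^(2x)/4
Combining: e^(2x)(x²/2-2x/4+2/8)+C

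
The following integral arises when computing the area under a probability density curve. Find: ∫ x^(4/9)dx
Power rule: ∫ x^(4/9) dx=x^(13/9)/(13/9) + C

Answer: (9/13)·x^(13/9) + C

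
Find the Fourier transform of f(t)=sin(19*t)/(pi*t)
sin(W*t)/(pi*t)=(W/pi)*sinc(W*t/pi) is the impulse response of the ideal low-pass filter with cutoff W (here W=19).
Its Fourier transform is a rectangular function:
F(omega)=1 for |omega| < 19, 0 otherwise

Answer: rect(omega/38) [i.e., 1 for |omega| < 19, 0 otherwise]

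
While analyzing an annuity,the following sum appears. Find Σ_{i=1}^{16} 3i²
=3·n(n+1)(2n+1)/6=3·16·17·33/6=4488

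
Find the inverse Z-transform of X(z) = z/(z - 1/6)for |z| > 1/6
Standard pair: z/(z-a) <-> a^n*u[n] for causal signals
With a = 1/6: x[n] = (1/6)^n*u[n]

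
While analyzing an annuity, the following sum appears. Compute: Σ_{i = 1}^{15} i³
Using formula: Σ i^3=[n(n + 1)/2]²=[15·16/2]²=14400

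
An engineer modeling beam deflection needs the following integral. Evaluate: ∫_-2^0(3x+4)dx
Step 1: Find antiderivative F(x) = (3/2)x^2 + 4x
Step 2: F(0) - F(-2) = 0 - (-2) = 2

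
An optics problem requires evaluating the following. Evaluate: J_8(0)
J_n(0)=0 for all n > 0 (Bessel function of first kind)
J_8(0)=0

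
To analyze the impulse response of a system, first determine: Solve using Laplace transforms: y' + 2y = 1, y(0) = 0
Take L of both sides: sY(s)-0+2Y(s)=1/s
Y(s)(s+2)=1/s+0
Y(s)=1/(s(s+2))+0/(s+2)
Partial fractions: 1/(s(s+2))=(1/2)/s - (1/2)/(s+2)
So Y(s)=(1/2)/s - (1/2)/(s+2)
Inverse transform (L^(-1){1/s}=1, L^(-1){1/(s+2)}=e^(-2t)):

Answer: y(t)=1/2 - (1/2)·e^(-2t)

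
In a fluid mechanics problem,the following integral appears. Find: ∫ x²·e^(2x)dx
Integration by parts twice:
First: u=x², dv=e^(2x) dx => x²e^(2x)/2 - (2/2)∫ xe^(2x) dx
Second (∫ xe^(2x) dx): xe^(2x)/2 - e^(2x)/4
Combining: e^(2x)(x²/2-2x/4+2/8)+C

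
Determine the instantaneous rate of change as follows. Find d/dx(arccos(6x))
d/dx[arccos(u)] = -u'/√(1-u²), u = 6x, u' = 6

Answer: -6/√(1 - 36x²)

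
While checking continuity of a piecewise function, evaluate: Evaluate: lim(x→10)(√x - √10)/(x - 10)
Multiply by conjugate (√x + √10)/(√x + √10):
= (x - 10)/((x - 10)(√x + √10)) = 1/(√x + √10)
As x → 10: 1/(2√10)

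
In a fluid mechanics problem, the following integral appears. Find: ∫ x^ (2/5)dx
Power rule: ∫ x^(2/5) dx=x^(7/5)/(7/5)+C

Answer: (5/7)·x^(7/5)+C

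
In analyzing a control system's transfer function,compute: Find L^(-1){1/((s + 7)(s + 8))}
Partial fractions: 1/((s+7)(s+8)) = A/(s+7)+B/(s+8)
Cover-up: A = 1/(s+8)|_{s = -7} = 1; B = 1/(s+7)|_{s = -8} = -1
L^(-1) = e^(-7t) - e^(-8t)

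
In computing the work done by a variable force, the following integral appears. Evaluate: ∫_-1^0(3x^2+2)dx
Step 1: Find antiderivative F(x)=x^3 + 2x
Step 2: F(0) - F(-1)=0 - (-3)=3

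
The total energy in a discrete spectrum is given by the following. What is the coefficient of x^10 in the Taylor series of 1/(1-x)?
1/(1-x)=Σ x^n for |x|<1
All coefficients are 1

Answer: 1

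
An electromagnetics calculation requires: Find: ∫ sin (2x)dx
Using substitution u=2x: ∫ sin(u) du/2=-cos(u)/2 + C

Answer: (-1/2)cos(2x) + C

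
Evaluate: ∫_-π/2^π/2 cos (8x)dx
Antiderivative: sin(8x)/8
Evaluate at bounds: [sin(8·π/2)/8] - [sin(8·-π/2)/8]
=((0) - (0))/8=0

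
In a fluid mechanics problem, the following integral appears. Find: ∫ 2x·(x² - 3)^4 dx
Let u=x² - 3, du=2x dx
∫ u^4 du=u^5/5 + C

Answer: (x² - 3)^5/5 + C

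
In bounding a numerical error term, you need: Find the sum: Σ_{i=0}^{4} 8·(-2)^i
Geometric series: S=a(1 - r^n)/(1 - r)
a=8, r=-2, n=5
S=8(1 + 32)/3=88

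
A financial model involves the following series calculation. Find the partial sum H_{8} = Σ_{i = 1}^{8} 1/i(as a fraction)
H_8=1 + 1/2 + 1/3 + ... + 1/8
=761/280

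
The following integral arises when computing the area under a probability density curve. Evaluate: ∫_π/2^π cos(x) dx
Antiderivative: sin(x)
Evaluate at bounds: [sin(1·π)/1] - [sin(1·π/2)/1]
=((0) - (1))/1=-1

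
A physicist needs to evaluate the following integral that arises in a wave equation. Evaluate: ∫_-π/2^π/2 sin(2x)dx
Antiderivative: -cos(2x)/2
Evaluate at bounds: [-cos(2·π/2)/2] - [-cos(2·-π/2)/2]
=(-(-1) + (-1))/2=0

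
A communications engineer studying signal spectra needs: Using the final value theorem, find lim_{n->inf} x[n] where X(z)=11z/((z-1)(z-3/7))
Final value theorem: lim x[n] = lim_{z->1} (z-1) * X(z)
(z-1) * X(z) = 11z/(z-3/7)
As z->1: 11/(1 - 3/7) = 11/(4/7) = 77/4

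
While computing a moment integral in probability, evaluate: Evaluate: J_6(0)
J_n(0) = 0 for all n > 0 (Bessel function of first kind)
J_6(0) = 0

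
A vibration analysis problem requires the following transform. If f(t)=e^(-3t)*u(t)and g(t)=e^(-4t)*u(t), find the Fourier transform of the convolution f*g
By the convolution theorem: F{f*g}=F(omega)*G(omega)
F(omega)=1/(3 + j*omega), G(omega)=1/(4 + j*omega)
F{f*g}=1/((3 + j*omega)(4 + j*omega))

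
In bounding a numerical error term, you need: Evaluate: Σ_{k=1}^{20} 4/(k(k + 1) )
Partial fractions: 4/(k(k+1)) = 4/k - 4/(k+1)
Telescoping sum: 4(1-1/21) = 4·20/21

Answer: 80/21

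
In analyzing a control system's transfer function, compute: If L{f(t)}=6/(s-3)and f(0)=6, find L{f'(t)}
L{f'(t)}=s·F(s) - f(0)=6s/(s-3) - 6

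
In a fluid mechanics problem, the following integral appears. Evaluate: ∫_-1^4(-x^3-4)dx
Step 1: Find antiderivative F(x) = (-1/4)x^4-4x
Step 2: F(4) - F(-1) = -80 - (15/4) = -335/4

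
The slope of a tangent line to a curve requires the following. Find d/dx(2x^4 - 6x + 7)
Power rule: d/dx(ax^n) = n·a·x^(n-1)
Term by term: 8·x^3 - 6

Answer: 8x^3 - 6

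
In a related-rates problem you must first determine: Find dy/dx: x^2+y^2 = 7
Differentiate: 2x+2y·(dy/dx)=0
dy/dx=-2x/(2y)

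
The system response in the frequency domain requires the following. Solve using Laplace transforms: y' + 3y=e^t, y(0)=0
Take L: sY - 0+3Y = 1/(s-1)
Y(s+3) = 1/(s-1)+0
Y = 1/((s-1)(s+3))+0/(s+3)
Partial fractions: 1/((s-1)(s+3)) = (1/4)/(s-1) - (1/4)/(s+3)
So Y = (1/4)/(s-1) - (1/4)/(s+3)
Inverse Laplace transform (L^(-1){1/(s-1)} = e^t, L^(-1){1/(s+3)} = e^(-3t)):

Answer: y(t) = (1/4)·e^t - (1/4)·e^(-3t)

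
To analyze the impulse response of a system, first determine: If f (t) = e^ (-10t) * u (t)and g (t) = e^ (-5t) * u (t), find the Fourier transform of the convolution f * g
By the convolution theorem: F{f*g} = F(omega)*G(omega)
F(omega) = 1/(10 + j*omega), G(omega) = 1/(5 + j*omega)
F{f*g} = 1/((10 + j*omega)(5 + j*omega))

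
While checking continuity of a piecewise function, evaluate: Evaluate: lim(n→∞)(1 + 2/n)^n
This is the definition of e^2: lim(1+2/n)^n=e^2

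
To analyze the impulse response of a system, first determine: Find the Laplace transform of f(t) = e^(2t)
L{e^(at)} = 1/(s-a)
L{e^(2t)} = 1/(s-2)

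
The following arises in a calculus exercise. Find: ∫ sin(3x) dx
Using substitution u=3x: ∫ sin(u) du/3=-cos(u)/3 + C

Answer: (-1/3)cos(3x) + C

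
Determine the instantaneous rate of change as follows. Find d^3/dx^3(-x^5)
Apply power rule 3 times:
d^1: -5x^4
d^2: -20x^3
d^3: -60x^2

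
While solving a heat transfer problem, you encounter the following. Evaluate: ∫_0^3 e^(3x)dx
Antiderivative: (1/3)e^(3x)
Evaluate: (1/3)(e^9-1)

Answer: (e^9-1)/3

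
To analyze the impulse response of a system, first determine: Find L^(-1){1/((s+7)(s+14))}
Partial fractions: 1/((s + 7)(s + 14))=A/(s + 7) + B/(s + 14)
Cover-up: A=1/(s + 14)|_{s=-7}=1/7; B=1/(s + 7)|_{s=-14}=-1/7
L^(-1)=(1/7)e^(-7t) - (1/7)e^(-14t)

Answer: (1/7)(e^(-7t) - e^(-14t))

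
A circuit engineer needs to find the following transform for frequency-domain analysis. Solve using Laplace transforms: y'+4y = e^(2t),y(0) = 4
Take L: sY - 4 + 4Y = 1/(s-2)
Y(s + 4) = 1/(s-2) + 4
Y = 1/((s-2)(s + 4)) + 4/(s + 4)
Partial fractions: 1/((s-2)(s + 4)) = (1/6)/(s-2) - (1/6)/(s + 4)
So Y = (1/6)/(s-2) + (23/6)/(s + 4)
Inverse Laplace transform (L^(-1){1/(s-2)} = e^(2t), L^(-1){1/(s + 4)} = e^(-4t)):

Answer: y(t) = (1/6)·e^(2t) + (23/6)·e^(-4t)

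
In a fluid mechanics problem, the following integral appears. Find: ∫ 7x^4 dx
Using power rule: ∫ 7x^4 dx = 7/5 x^5+C = (7/5)x^5+C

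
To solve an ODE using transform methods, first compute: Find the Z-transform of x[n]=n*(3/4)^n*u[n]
Using the property Z{n * a^n * u[n]} = az/(z-a)^2
With a = 3/4: X(z) = (3/4)z/(z - 3/4)^2, |z| > 3/4

Answer: (3/4)z/(z - 3/4)^2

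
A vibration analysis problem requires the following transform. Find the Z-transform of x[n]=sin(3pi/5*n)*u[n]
Z{sin(w0 * n) * u[n]}=z * sin(w0)/(z^2 - 2z * cos(w0) + 1)
With w0=3pi/5: X(z)=z * sin(3pi/5)/(z^2 - 2z * cos(3pi/5) + 1)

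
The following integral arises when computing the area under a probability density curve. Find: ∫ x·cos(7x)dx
By parts: u=x, dv=cos(7x) dx
du=dx, v=sin(7x)/7
=x·sin(7x)/7+cos(7x)/7²+C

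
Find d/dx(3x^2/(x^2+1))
Quotient rule: (f/g)'=(f'g - fg')/g²
f=3x^2, f'=6x
g=x^2 + 1, g'=2x

Answer: (6x·(x^2 + 1) - 6x^3)/(x^2 + 1)²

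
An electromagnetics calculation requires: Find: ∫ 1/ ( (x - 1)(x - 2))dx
Partial fractions: 1/((x-1)(x-2))=A/(x-1) + B/(x-2)
A=-1, B=1
∫ [-1· 1/(x-1) + 1· 1/(x-2)] dx
=(1)[ln|x-2| - ln|x-1|] + C

Answer: ln|(x-2)/(x-1)| + C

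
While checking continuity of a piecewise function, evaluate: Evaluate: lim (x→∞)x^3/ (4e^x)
Apply L'Hôpital 3 times (∞/∞ each time):
Eventually get 3!/(4e^x) → 0

Answer: 0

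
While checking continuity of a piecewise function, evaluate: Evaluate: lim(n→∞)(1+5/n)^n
This is the definition of e^5: lim(1+5/n)^n=e^5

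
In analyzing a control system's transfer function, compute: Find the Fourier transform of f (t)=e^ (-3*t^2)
The Fourier transform of a Gaussian e^(-a * t^2) is sqrt(pi/a) * e^(-omega^2/(4a)).
With a = 3: F(omega) = sqrt(pi/3) * e^(-omega^2/12)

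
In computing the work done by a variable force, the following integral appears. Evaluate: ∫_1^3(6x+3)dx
Step 1: Find antiderivative F(x) = 3x^2 + 3x
Step 2: F(3) - F(1) = 36 - (6) = 30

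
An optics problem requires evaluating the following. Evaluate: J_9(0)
J_n(0) = 0 for all n > 0 (Bessel function of first kind)
J_9(0) = 0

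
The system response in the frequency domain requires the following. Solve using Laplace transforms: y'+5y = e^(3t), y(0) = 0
Take L: sY - 0 + 5Y = 1/(s-3)
Y(s + 5) = 1/(s-3) + 0
Y = 1/((s-3)(s + 5)) + 0/(s + 5)
Partial fractions: 1/((s-3)(s + 5)) = (1/8)/(s-3) - (1/8)/(s + 5)
So Y = (1/8)/(s-3) - (1/8)/(s + 5)
Inverse Laplace transform (L^(-1){1/(s-3)} = e^(3t), L^(-1){1/(s + 5)} = e^(-5t)):

Answer: y(t) = (1/8)·e^(3t) - (1/8)·e^(-5t)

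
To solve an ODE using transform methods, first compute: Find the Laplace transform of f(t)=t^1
L{t^n}=n!/s^(n + 1)
L{t^1}=1!/s^2=1/s^2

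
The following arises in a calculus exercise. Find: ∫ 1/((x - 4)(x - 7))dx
Partial fractions: 1/((x-4)(x-7))=A/(x-4) + B/(x-7)
A=-1/3, B=1/3
∫ [-1/3· 1/(x-4) + 1/3· 1/(x-7)] dx
=(1/3)[ln|x-7| - ln|x-4|] + C

Answer: (1/3)·ln|(x-7)/(x-4)| + C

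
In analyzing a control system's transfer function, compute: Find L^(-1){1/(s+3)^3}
L^(-1){1/(s-a)^n} = t^(n-1)·e^(at)/(n-1)!
Here a = -3, n = 3: t^2·e^(-3t)/2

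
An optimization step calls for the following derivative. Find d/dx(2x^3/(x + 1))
Quotient rule: (f/g)'=(f'g - fg')/g²
f=2x^3, f'=6x^2
g=x+1, g'=1

Answer: (6x^2·(x+1)-2x^3)/(x+1)²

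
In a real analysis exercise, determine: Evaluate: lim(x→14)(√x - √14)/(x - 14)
Multiply by conjugate (√x + √14)/(√x + √14):
=(x - 14)/((x - 14)(√x + √14))=1/(√x + √14)
As x → 14: 1/(2√14)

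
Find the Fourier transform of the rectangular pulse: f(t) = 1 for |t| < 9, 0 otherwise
F(omega)=integral from -9 to 9 of e^(-j * omega * t) dt
=2 * sin(9 * omega)/omega=18 * sinc(9 * omega/pi)

Answer: 2 * sin(9 * omega)/omega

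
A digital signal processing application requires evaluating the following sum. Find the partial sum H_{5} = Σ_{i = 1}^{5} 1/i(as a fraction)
H_5=1+1/2+1/3+...+1/5
=137/60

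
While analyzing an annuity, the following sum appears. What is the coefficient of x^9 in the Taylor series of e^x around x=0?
Taylor series of e^x = Σ x^n/n!
Coefficient of x^9 = 1/9! = 1/362880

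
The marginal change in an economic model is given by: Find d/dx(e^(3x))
Chain rule: d/dx[e^u] = e^u · u' where u = 3x
u' = 3

Answer: 3·e^(3x)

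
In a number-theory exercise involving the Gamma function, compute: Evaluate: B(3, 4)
B(x,y)=Γ(x)Γ(y)/Γ(x + y)=(x-1)!(y-1)!/(x + y-1)!
B(3,4)=2!·3!/6!=1/60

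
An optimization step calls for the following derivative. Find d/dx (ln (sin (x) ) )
Chain rule: d/dx[ln(u)]=u'/u where u=sin(x)
u'=cos(x)

Answer: (cos(x))/(sin(x))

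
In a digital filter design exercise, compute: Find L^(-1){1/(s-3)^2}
L^(-1){1/(s-a)^n}=t^(n-1)·e^(at)/(n-1)!
Here a=3, n=2: t^1·e^(3t)/1

Answer: t·e^(3t)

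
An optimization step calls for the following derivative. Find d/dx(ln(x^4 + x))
Chain rule: d/dx[ln(u)] = u'/u where u = x^4+x
u' = 4x^3+1

Answer: (4x^3+1)/(x^4+x)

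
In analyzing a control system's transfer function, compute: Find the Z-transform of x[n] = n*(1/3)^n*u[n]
Using the property Z{n*a^n*u[n]} = az/(z-a)^2
With a = 1/3: X(z) = (1/3)z/(z - 1/3)^2, |z| > 1/3

Answer: (1/3)z/(z - 1/3)^2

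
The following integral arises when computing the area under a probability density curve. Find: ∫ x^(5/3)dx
Power rule: ∫ x^(5/3) dx = x^(8/3)/(8/3) + C

Answer: (3/8)·x^(8/3) + C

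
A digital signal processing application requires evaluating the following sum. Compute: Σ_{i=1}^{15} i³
Using formula: Σ i^3 = [n(n+1)/2]² = [15·16/2]² = 14400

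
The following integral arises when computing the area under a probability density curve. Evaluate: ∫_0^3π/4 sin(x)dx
Antiderivative: -cos(x)
Evaluate at bounds: [-cos(1·3π/4)/1] - [-cos(1·0)/1]
= (-(-√2/2)+(1))/1 = 1+√2/2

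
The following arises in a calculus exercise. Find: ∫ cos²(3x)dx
Using identity cos²(u) = (1+cos(2u))/2:
∫ (1+cos(6x))/2 dx = x/2+sin(6x)/12+C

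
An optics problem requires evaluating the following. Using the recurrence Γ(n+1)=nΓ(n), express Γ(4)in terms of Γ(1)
Γ(4)=3Γ(3)=3·2Γ(2)=...=3!·Γ(1)=6·Γ(1)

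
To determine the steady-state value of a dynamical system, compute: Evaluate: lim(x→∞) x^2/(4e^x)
Apply L'Hôpital 2 times (∞/∞ each time):
Eventually get 2!/(4e^x) → 0

Answer: 0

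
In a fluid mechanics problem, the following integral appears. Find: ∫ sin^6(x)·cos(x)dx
Let u = sin(x), du = cos(x) dx
∫ u^6 du = u^7/7+C

Answer: sin^7(x)/7+C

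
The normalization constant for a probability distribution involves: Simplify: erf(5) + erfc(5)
By definition erfc(x)=1 - erf(x)
erf(5) + erfc(5)=erf(5) + 1 - erf(5)=1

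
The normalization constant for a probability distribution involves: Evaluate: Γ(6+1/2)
Γ(n + 1/2)=(2n)!√π/(4^n·n!)
=479001600√π/(4096·720)=(10395/64)·√π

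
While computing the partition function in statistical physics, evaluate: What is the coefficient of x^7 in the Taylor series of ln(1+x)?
ln(1+x)=Σ (-1)^(n+1) x^n/n
Coefficient of x^7=(-1)^8/7=1/7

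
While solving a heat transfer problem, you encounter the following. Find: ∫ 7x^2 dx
Using power rule: ∫ 7x^2 dx=7/3 x^3 + C=(7/3)x^3 + C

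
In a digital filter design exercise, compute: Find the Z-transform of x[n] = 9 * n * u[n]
Z{n * u[n]} = z/(z-1)^2
By linearity: Z{9 * n * u[n]} = 9z/(z-1)^2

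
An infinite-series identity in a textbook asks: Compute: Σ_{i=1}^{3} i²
Using formula: Σ i^2=n(n+1)(2n+1)/6=3·4·7/6=14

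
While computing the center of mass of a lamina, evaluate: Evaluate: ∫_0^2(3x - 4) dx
Step 1: Find antiderivative F(x)=(3/2)x^2 - 4x
Step 2: F(2) - F(0)=-2 - (0)=-2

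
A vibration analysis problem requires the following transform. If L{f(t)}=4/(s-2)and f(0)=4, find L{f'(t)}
L{f'(t)}=s·F(s) - f(0)=4s/(s-2) - 4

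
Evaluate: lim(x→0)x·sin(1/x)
Squeeze theorem: -|x| ≤ x·sin(1/x) ≤ |x|
Since x → 0 as x → 0, by squeeze theorem the limit is 0

Answer: 0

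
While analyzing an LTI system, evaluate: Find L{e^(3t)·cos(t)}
First shifting: L{e^(at)f(t)} = F(s-a)
L{cos(t)} = s/(s²+1)
Shift: (s-3)/((s-3)²+1)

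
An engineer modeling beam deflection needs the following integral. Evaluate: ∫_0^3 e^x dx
Antiderivative: e^x
Evaluate: (e^3-1)

Answer: e^3-1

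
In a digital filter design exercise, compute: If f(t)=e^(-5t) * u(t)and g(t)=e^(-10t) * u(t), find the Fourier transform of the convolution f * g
By the convolution theorem: F{f * g} = F(omega) * G(omega)
F(omega) = 1/(5+j * omega), G(omega) = 1/(10+j * omega)
F{f * g} = 1/((5+j * omega)(10+j * omega))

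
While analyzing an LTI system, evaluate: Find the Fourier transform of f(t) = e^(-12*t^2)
The Fourier transform of a Gaussian e^(-a * t^2) is sqrt(pi/a) * e^(-omega^2/(4a)).
With a=12: F(omega)=sqrt(pi/12) * e^(-omega^2/48)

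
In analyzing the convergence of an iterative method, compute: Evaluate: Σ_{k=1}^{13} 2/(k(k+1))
Partial fractions: 2/(k(k + 1)) = 2/k - 2/(k + 1)
Telescoping sum: 2(1 - 1/14) = 2·13/14

Answer: 13/7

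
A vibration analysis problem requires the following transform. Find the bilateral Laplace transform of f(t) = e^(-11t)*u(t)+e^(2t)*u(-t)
For e^(-11t) * u(t): L=1/(s + 11), Re(s) > -11
For e^(2t) * u(-t): L=-1/(s-2), Re(s) < 2
Combined: F(s)=1/(s + 11) - 1/(s-2), -11 < Re(s) < 2

Answer: 1/(s + 11) - 1/(s-2), ROC: -11 < Re(s) < 2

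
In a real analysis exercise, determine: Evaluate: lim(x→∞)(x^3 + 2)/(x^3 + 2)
Divide numerator and denominator by x^3:
lim (1 + 2/x^3)/(1 + 2/x^3)=1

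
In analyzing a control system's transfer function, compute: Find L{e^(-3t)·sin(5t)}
First shifting: L{e^(at)f(t)} = F(s-a)
L{sin(5t)} = 5/(s² + 25)
Shift: 5/((s + 3)² + 25)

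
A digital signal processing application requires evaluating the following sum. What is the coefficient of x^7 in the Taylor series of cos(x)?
cos(x) has only even powers. Coefficient of x^7 = 0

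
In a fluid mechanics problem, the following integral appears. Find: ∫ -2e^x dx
Since d/dx[e^x] = + e^x, we get -2e^x + C

Answer: -2e^x + C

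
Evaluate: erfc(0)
erfc(x)=1 - erf(x); erfc(0)=1 - erf(0)=1 - 0=1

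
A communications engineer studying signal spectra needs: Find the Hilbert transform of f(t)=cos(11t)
The Hilbert transform shifts each frequency component by -pi/2.
H{cos(wt)}=sin(wt)
With w=11: H{cos(11t)}=sin(11t)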